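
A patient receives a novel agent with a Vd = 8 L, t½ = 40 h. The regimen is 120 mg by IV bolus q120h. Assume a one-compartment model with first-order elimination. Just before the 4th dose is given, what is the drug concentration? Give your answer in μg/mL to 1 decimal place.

f = (1/2)^(τ/t½) = (1/2)^(120/40) ≈ 0.1250.
C₀ = D/Vd = 120/8 ≈ 15.000 μg/mL.
Before the 4th dose, 3 doses have been given. Superposition: Cmin = C₀·(f + f² + … + f^3).
≈ 15.000 × (0.1250 + 0.0156 + 0.0020) ≈ 15.000 × 0.1426 ≈ 2.139 μg/mL.

2.1 μg/mL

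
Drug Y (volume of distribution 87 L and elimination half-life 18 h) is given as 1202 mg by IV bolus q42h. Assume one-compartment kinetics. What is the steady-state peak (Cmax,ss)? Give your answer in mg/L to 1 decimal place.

Over one 42-h interval, 42/18 ≈ 2.3333 half-lives elapse, leaving f ≈ 0.1984 of each dose.
Accumulation ratio R = 1/(1 − f) ≈ 1/0.8016 ≈ 1.2475.
Each bolus raises the concentration by D/Vd = 1202/87 ≈ 13.816 mg/L.
Steady-state peak Cmax,ss = C₀·R ≈ 13.816 × 1.2475 ≈ 17.235 mg/L.

17.2 mg/L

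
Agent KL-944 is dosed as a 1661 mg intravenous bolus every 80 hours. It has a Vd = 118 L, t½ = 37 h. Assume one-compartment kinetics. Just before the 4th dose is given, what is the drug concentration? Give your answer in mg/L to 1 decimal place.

f = (1/2)^(τ/t½) = (1/2)^(80/37) ≈ 0.2234.
C₀ = D/Vd = 1661/118 ≈ 14.076 mg/L.
Before the 4th dose, 3 doses have been given. Superposition: Cmin = C₀·(f + f² + … + f^3).
≈ 14.076 × (0.2234 + 0.0499 + 0.0111) ≈ 14.076 × 0.2844 ≈ 4.003 mg/L.

4.0 mg/L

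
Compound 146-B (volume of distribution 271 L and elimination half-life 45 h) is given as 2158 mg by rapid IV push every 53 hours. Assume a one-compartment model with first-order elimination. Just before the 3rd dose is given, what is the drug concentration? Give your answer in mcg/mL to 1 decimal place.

5.1 mcg/mL

f = (1/2)^(τ/t½) = (1/2)^(53/45) ≈ 0.4420.
C₀ = D/Vd = 2158/271 ≈ 7.963 mcg/mL.
Before the 3rd dose, 2 doses have been given. Superposition: Cmin = C₀·(f + f²).
≈ 7.963 × (0.4420 + 0.1954) ≈ 7.963 × 0.6374 ≈ 5.076 mcg/mL.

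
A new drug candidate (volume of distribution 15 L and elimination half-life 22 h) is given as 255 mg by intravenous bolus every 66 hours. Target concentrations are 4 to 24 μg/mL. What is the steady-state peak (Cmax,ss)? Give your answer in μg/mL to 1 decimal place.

The dosing interval is 3 half-lives, so f = 2^(−3) = 0.125.
At steady state, R = 1/(1 − 0.125) = 8/7.
Single-dose peak C₀ = D/Vd = 255/15 = 17 μg/mL.
Steady-state peak Cmax,ss = C₀·R = 17 × 8/7 ≈ 19.429 μg/mL.
Peak 19.4 μg/mL vs MTC 24 μg/mL: below toxic threshold.

19.4 μg/mL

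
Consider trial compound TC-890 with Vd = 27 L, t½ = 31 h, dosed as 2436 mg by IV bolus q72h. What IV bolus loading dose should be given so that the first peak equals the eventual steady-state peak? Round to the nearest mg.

3045 mg

f = (1/2)^(72/31) ≈ 0.199910; accumulation ratio R = 1/(1−f) ≈ 1.24986.
Loading dose to hit Cmax,ss on first dose: D_load = D_maint·R ≈ 2436 × 1.24986 ≈ 3044.66 mg.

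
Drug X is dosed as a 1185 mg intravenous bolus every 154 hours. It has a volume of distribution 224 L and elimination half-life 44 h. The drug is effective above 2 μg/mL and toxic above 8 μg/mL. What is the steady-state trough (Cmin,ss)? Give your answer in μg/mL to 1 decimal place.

0.5 μg/mL

k = ln2/t½ = ln2/44 ≈ 0.015753 h⁻¹; fraction remaining f = e^(−kτ) = e^(−0.015753×154) ≈ 0.0884.
Accumulation ratio R = 1/(1 − f) ≈ 1/0.9116 ≈ 1.0970.
Each bolus raises the concentration by D/Vd = 1185/224 ≈ 5.290 μg/mL.
Steady-state peak Cmax,ss = C₀·R ≈ 5.290 × 1.0970 ≈ 5.803 μg/mL.
Steady-state trough Cmin,ss = Cmax,ss·f ≈ 5.803 × 0.0884 ≈ 0.513 μg/mL.
Trough 0.5 μg/mL vs MEC 2 μg/mL: subtherapeutic.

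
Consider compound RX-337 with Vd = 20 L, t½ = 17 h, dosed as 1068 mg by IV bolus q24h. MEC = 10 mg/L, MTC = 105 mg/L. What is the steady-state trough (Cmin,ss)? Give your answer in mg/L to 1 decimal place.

τ/t½ = 24/17 ≈ 1.4118, so fraction remaining f = (1/2)^(24/17) ≈ 0.3759.
At steady state, accumulation factor R = 1/(1 − e^(−kτ)) ≈ 1.6023.
Single-dose peak C₀ = D/Vd = 1068/20 ≈ 53.400 mg/L.
Steady-state peak Cmax,ss = C₀·R ≈ 53.400 × 1.6023 ≈ 85.563 mg/L.
Steady-state trough Cmin,ss = Cmax,ss·f ≈ 85.563 × 0.3759 ≈ 32.163 mg/L.
Trough 32.2 mg/L vs MEC 10 mg/L: adequate.

32.2 mg/L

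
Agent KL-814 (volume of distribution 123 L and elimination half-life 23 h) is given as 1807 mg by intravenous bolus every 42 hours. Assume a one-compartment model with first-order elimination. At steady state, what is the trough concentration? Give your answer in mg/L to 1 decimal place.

τ/t½ = 42/23 ≈ 1.8261, so fraction remaining f = (1/2)^(42/23) ≈ 0.2820.
Single-dose peak C₀ = D/Vd = 1807/123 ≈ 14.691 mg/L.
Steady-state trough Cmin,ss = C₀·f/(1−f) ≈ 14.691 × 0.2820/0.7180 ≈ 5.770 mg/L.

5.8 mg/L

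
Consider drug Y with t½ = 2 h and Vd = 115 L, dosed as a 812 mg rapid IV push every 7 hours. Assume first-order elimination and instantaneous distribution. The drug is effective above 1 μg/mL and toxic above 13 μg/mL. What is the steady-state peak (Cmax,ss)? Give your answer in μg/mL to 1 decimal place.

Over one 7-h interval, 7/2 ≈ 3.5 half-lives elapse, leaving f ≈ 0.0884 of each dose.
Accumulation ratio R = 1/(1 − f) ≈ 1/0.9116 ≈ 1.0970.
Single-dose peak C₀ = D/Vd = 812/115 ≈ 7.061 μg/mL.
Cmax,ss = C₀/(1 − f) ≈ 7.061/0.9116 ≈ 7.746 μg/mL.
Peak 7.7 μg/mL vs MTC 13 μg/mL: below toxic threshold.

7.7 μg/mL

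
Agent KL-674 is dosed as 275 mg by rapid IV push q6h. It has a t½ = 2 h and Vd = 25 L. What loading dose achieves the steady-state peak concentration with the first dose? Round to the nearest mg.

314 mg

f = (1/2)^(6/2) ≈ 0.125000; accumulation ratio R = 1/(1−f) ≈ 1.14286.
Loading dose to hit Cmax,ss on first dose: D_load = D_maint·R ≈ 275 × 1.14286 ≈ 314.29 mg.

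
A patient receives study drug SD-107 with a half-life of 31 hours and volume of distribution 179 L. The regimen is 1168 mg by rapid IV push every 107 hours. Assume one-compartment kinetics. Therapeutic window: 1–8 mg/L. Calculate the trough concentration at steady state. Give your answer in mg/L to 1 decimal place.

0.7 mg/L

τ/t½ = 107/31 ≈ 3.4516, so fraction remaining f = (1/2)^(107/31) ≈ 0.0914.
Single-dose peak C₀ = D/Vd = 1168/179 ≈ 6.525 mg/L.
Steady-state trough Cmin,ss = C₀·f/(1−f) ≈ 6.525 × 0.0914/0.9086 ≈ 0.656 mg/L.
Trough 0.7 mg/L vs MEC 1 mg/L: subtherapeutic.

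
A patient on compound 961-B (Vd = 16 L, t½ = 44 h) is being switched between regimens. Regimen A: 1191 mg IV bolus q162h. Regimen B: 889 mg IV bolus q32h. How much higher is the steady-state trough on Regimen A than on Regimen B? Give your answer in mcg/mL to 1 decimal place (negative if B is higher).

-78.5 mcg/mL

Regimen A: f = (1/2)^(162/44) ≈ 0.0779; Cmin,ss = (1191/16)·f/(1−f) ≈ 6.289 mcg/mL.
Regimen B: f = (1/2)^(32/44) ≈ 0.6040; Cmin,ss = (889/16)·f/(1−f) ≈ 84.747 mcg/mL.
Difference ≈ 6.289 − 84.747 ≈ -78.458 mcg/mL.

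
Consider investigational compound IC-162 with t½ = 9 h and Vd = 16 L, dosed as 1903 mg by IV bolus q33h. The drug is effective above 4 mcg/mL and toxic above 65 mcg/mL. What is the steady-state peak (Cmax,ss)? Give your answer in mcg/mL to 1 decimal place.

129.1 mcg/mL

τ/t½ = 33/9 ≈ 3.6667, so fraction remaining f = (1/2)^(33/9) ≈ 0.0787.
Accumulation ratio R = 1/(1 − f) ≈ 1/0.9213 ≈ 1.0854.
Each bolus raises the concentration by D/Vd = 1903/16 ≈ 118.938 mcg/mL.
Cmax,ss = C₀/(1 − f) ≈ 118.938/0.9213 ≈ 129.098 mcg/mL.
Peak 129.1 mcg/mL vs MTC 65 mcg/mL: exceeds toxic threshold.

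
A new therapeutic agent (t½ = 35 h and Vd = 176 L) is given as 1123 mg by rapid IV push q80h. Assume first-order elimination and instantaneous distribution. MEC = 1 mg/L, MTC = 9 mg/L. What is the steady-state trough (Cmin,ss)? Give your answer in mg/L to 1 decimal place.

1.6 mg/L

Over one 80-h interval, 80/35 ≈ 2.2857 half-lives elapse, leaving f ≈ 0.2051 of each dose.
Accumulation ratio R = 1/(1 − f) ≈ 1/0.7949 ≈ 1.2580.
Single-dose peak C₀ = D/Vd = 1123/176 ≈ 6.381 mg/L.
Cmax,ss = C₀/(1 − f) ≈ 6.381/0.7949 ≈ 8.027 mg/L.
Steady-state trough Cmin,ss = Cmax,ss·f ≈ 8.027 × 0.2051 ≈ 1.646 mg/L.
Trough 1.6 mg/L vs MEC 1 mg/L: adequate.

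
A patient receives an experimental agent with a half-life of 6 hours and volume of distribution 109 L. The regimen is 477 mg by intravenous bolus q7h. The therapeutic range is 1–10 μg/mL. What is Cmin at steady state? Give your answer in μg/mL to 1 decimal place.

3.5 μg/mL

k = ln2/t½ = ln2/6 ≈ 0.115525 h⁻¹; fraction remaining f = e^(−kτ) = e^(−0.115525×7) ≈ 0.4454.
Single-dose peak C₀ = D/Vd = 477/109 ≈ 4.376 μg/mL.
Steady-state trough Cmin,ss = C₀·f/(1−f) ≈ 4.376 × 0.4454/0.5546 ≈ 3.514 μg/mL.
Trough 3.5 μg/mL vs MEC 1 μg/mL: adequate.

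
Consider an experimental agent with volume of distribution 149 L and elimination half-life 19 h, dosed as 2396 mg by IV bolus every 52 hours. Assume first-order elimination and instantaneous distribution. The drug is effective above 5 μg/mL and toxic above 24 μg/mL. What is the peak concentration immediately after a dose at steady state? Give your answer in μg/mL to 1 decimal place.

k = ln2/t½ = ln2/19 ≈ 0.036481 h⁻¹; fraction remaining f = e^(−kτ) = e^(−0.036481×52) ≈ 0.1500.
Accumulation ratio R = 1/(1 − f) ≈ 1/0.8500 ≈ 1.1765.
Single-dose peak C₀ = D/Vd = 2396/149 ≈ 16.081 μg/mL.
Cmax,ss = C₀/(1 − f) ≈ 16.081/0.8500 ≈ 18.919 μg/mL.
Peak 18.9 μg/mL vs MTC 24 μg/mL: below toxic threshold.

18.9 μg/mL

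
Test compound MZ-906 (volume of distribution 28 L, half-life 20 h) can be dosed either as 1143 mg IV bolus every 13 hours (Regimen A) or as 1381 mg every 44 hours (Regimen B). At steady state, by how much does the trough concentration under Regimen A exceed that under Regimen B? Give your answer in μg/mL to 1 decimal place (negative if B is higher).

58.0 μg/mL

Regimen A: f = (1/2)^(13/20) ≈ 0.6373; Cmin,ss = (1143/28)·f/(1−f) ≈ 71.727 μg/mL.
Regimen B: f = (1/2)^(44/20) ≈ 0.2176; Cmin,ss = (1381/28)·f/(1−f) ≈ 13.717 μg/mL.
Difference ≈ 71.727 − 13.717 ≈ 58.010 μg/mL.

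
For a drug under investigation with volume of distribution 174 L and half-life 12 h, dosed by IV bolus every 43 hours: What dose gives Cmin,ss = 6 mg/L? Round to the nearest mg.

11470 mg

τ/t½ = 43/12 ≈ 3.5833, so f = (1/2)^(43/12) ≈ 0.083427.
Cmin,ss = (D/Vd)·f/(1−f), so D = Cmin,ss·Vd·(1−f)/f.
D = 6 × 174 × (1−f)/f ≈ 6 × 174 × 10.98653 ≈ 11469.94 mg.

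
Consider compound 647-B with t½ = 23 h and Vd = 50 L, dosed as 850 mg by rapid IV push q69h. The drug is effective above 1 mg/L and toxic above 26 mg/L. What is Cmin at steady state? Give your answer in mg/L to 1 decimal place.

2.4 mg/L

The dosing interval is 3 half-lives, so f = 2^(−3) = 0.125.
At steady state, R = 1/(1 − 0.125) = 8/7.
Single-dose peak C₀ = D/Vd = 850/50 = 17 mg/L.
Steady-state peak Cmax,ss = C₀·R = 17 × 8/7 ≈ 19.429 mg/L.
Steady-state trough Cmin,ss = Cmax,ss·f ≈ 19.429 × 0.125 ≈ 2.429 mg/L.
Trough 2.4 mg/L vs MEC 1 mg/L: adequate.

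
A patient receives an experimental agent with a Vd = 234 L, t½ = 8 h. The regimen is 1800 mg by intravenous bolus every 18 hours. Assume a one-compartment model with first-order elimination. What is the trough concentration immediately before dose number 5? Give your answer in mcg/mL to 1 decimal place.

2.0 mcg/mL

f = (1/2)^(τ/t½) = (1/2)^(18/8) ≈ 0.2102.
C₀ = D/Vd = 1800/234 ≈ 7.692 mcg/mL.
Before the 5th dose, 4 doses have been given. Superposition: Cmin = C₀·(f + f² + … + f^4).
≈ 7.692 × (0.2102 + 0.0442 + 0.0093 + 0.0020) ≈ 7.692 × 0.2657 ≈ 2.044 mcg/mL.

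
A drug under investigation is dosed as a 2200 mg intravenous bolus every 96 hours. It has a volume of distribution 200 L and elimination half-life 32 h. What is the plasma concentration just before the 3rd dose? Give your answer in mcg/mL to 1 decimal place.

f = (1/2)^(τ/t½) = (1/2)^(96/32) ≈ 0.1250.
C₀ = D/Vd = 2200/200 ≈ 11.000 mcg/mL.
Before the 3rd dose, 2 doses have been given. Superposition: Cmin = C₀·(f + f²).
≈ 11.000 × (0.1250 + 0.0156) ≈ 11.000 × 0.1406 ≈ 1.547 mcg/mL.

1.5 mcg/mL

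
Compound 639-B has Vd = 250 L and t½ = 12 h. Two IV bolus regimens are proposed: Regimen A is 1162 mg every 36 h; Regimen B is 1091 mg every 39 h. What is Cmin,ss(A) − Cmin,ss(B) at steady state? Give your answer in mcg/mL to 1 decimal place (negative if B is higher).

0.2 mcg/mL

Regimen A: f = (1/2)^(36/12) ≈ 0.1250; Cmin,ss = (1162/250)·f/(1−f) ≈ 0.664 mcg/mL.
Regimen B: f = (1/2)^(39/12) ≈ 0.1051; Cmin,ss = (1091/250)·f/(1−f) ≈ 0.513 mcg/mL.
Difference ≈ 0.664 − 0.513 ≈ 0.151 mcg/mL.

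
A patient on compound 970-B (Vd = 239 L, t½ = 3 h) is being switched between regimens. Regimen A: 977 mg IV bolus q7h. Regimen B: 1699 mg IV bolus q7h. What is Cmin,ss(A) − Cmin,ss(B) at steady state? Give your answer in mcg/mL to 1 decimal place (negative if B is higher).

-0.7 mcg/mL

Regimen A: f = (1/2)^(7/3) ≈ 0.1984; Cmin,ss = (977/239)·f/(1−f) ≈ 1.012 mcg/mL.
Regimen B: f = (1/2)^(7/3) ≈ 0.1984; Cmin,ss = (1699/239)·f/(1−f) ≈ 1.759 mcg/mL.
Difference ≈ 1.012 − 1.759 ≈ -0.747 mcg/mL.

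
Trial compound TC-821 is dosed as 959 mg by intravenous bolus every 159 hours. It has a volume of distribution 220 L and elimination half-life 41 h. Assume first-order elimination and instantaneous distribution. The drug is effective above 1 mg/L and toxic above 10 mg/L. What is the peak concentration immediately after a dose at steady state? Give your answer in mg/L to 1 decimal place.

k = ln2/t½ = ln2/41 ≈ 0.016906 h⁻¹; fraction remaining f = e^(−kτ) = e^(−0.016906×159) ≈ 0.0680.
At steady state, accumulation factor R = 1/(1 − e^(−kτ)) ≈ 1.0730.
Each bolus raises the concentration by D/Vd = 959/220 ≈ 4.359 mg/L.
Steady-state peak Cmax,ss = C₀·R ≈ 4.359 × 1.0730 ≈ 4.677 mg/L.
Peak 4.7 mg/L vs MTC 10 mg/L: below toxic threshold.

4.7 mg/L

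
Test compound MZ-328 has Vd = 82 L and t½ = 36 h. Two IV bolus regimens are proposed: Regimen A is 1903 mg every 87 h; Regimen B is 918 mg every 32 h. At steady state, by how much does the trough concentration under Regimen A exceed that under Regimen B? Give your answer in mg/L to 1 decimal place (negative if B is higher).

-7.8 mg/L

Regimen A: f = (1/2)^(87/36) ≈ 0.1873; Cmin,ss = (1903/82)·f/(1−f) ≈ 5.349 mg/L.
Regimen B: f = (1/2)^(32/36) ≈ 0.5400; Cmin,ss = (918/82)·f/(1−f) ≈ 13.142 mg/L.
Difference ≈ 5.349 − 13.142 ≈ -7.793 mg/L.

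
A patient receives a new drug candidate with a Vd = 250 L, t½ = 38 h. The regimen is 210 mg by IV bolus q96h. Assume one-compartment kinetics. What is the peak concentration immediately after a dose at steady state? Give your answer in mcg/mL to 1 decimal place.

1.0 mcg/mL

k = ln2/t½ = ln2/38 ≈ 0.018241 h⁻¹; fraction remaining f = e^(−kτ) = e^(−0.018241×96) ≈ 0.1736.
At steady state, accumulation factor R = 1/(1 − e^(−kτ)) ≈ 1.2101.
Single-dose peak C₀ = D/Vd = 210/250 ≈ 0.840 mcg/mL.
Steady-state peak Cmax,ss = C₀·R ≈ 0.840 × 1.2101 ≈ 1.016 mcg/mL.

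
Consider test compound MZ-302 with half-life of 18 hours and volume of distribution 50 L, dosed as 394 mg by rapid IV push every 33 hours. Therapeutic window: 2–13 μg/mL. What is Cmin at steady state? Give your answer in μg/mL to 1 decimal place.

Over one 33-h interval, 33/18 ≈ 1.8333 half-lives elapse, leaving f ≈ 0.2806 of each dose.
Accumulation ratio R = 1/(1 − f) ≈ 1/0.7194 ≈ 1.3900.
Single-dose peak C₀ = D/Vd = 394/50 ≈ 7.880 μg/mL.
Cmax,ss = C₀/(1 − f) ≈ 7.880/0.7194 ≈ 10.954 μg/mL.
Steady-state trough Cmin,ss = Cmax,ss·f ≈ 10.954 × 0.2806 ≈ 3.074 μg/mL.
Trough 3.1 μg/mL vs MEC 2 μg/mL: adequate.

3.1 μg/mL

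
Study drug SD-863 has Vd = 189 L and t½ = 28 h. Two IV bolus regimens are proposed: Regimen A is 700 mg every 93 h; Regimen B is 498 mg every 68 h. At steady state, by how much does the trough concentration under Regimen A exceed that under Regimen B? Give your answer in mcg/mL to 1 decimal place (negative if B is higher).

Regimen A: f = (1/2)^(93/28) ≈ 0.1000; Cmin,ss = (700/189)·f/(1−f) ≈ 0.412 mcg/mL.
Regimen B: f = (1/2)^(68/28) ≈ 0.1857; Cmin,ss = (498/189)·f/(1−f) ≈ 0.601 mcg/mL.
Difference ≈ 0.412 − 0.601 ≈ -0.189 mcg/mL.

-0.2 mcg/mL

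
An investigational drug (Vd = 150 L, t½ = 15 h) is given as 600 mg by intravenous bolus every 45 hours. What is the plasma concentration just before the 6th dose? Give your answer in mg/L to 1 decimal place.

f = (1/2)^(τ/t½) = (1/2)^(45/15) ≈ 0.1250.
C₀ = D/Vd = 600/150 ≈ 4.000 mg/L.
Before the 6th dose, 5 doses have been given. Superposition: Cmin = C₀·(f + f² + … + f^5).
≈ 4.000 × (0.1250 + 0.0156 + 0.0020 + 0.0002 + 0.0000) ≈ 4.000 × 0.1428 ≈ 0.571 mg/L.

0.6 mg/L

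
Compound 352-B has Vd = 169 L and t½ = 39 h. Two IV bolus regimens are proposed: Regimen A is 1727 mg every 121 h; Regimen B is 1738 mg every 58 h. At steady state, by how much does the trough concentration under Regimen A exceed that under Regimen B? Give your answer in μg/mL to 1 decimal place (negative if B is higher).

-4.4 μg/mL

Regimen A: f = (1/2)^(121/39) ≈ 0.1164; Cmin,ss = (1727/169)·f/(1−f) ≈ 1.346 μg/mL.
Regimen B: f = (1/2)^(58/39) ≈ 0.3567; Cmin,ss = (1738/169)·f/(1−f) ≈ 5.702 μg/mL.
Difference ≈ 1.346 − 5.702 ≈ -4.356 μg/mL.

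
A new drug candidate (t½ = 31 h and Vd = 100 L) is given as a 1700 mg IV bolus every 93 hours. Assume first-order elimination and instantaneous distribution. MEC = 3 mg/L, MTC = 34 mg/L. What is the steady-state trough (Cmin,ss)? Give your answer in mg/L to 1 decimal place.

The dosing interval is 3 half-lives, so f = 2^(−3) = 0.125.
At steady state, R = 1/(1 − 0.125) = 8/7.
Single-dose peak C₀ = D/Vd = 1700/100 = 17 mg/L.
Steady-state peak Cmax,ss = C₀·R = 17 × 8/7 ≈ 19.429 mg/L.
Steady-state trough Cmin,ss = Cmax,ss·f ≈ 19.429 × 0.125 ≈ 2.429 mg/L.
Trough 2.4 mg/L vs MEC 3 mg/L: subtherapeutic.

2.4 mg/L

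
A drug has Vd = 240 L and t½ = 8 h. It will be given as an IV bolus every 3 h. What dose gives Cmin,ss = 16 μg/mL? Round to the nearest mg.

1140 mg

τ/t½ = 3/8 ≈ 0.375, so f = (1/2)^(3/8) ≈ 0.771105.
Cmin,ss = (D/Vd)·f/(1−f), so D = Cmin,ss·Vd·(1−f)/f.
D = 16 × 240 × (1−f)/f ≈ 16 × 240 × 0.29684 ≈ 1139.87 mg.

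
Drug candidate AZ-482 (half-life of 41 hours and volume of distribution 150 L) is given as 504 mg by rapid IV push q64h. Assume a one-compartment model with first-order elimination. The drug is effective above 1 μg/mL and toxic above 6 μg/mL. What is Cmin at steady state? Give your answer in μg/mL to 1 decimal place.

1.7 μg/mL

k = ln2/t½ = ln2/41 ≈ 0.016906 h⁻¹; fraction remaining f = e^(−kτ) = e^(−0.016906×64) ≈ 0.3389.
At steady state, accumulation factor R = 1/(1 − e^(−kτ)) ≈ 1.5126.
Single-dose peak C₀ = D/Vd = 504/150 ≈ 3.360 μg/mL.
Cmax,ss = C₀/(1 − f) ≈ 3.360/0.6611 ≈ 5.082 μg/mL.
One interval later, Cmin,ss = Cmax,ss·e^(−kτ) ≈ 5.082 × 0.3389 ≈ 1.722 μg/mL.
Trough 1.7 μg/mL vs MEC 1 μg/mL: adequate.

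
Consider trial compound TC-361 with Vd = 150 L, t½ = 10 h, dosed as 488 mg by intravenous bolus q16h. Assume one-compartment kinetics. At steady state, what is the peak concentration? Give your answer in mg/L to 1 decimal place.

4.9 mg/L

τ/t½ = 16/10 ≈ 1.6, so fraction remaining f = (1/2)^(16/10) ≈ 0.3299.
At steady state, accumulation factor R = 1/(1 − e^(−kτ)) ≈ 1.4923.
Single-dose peak C₀ = D/Vd = 488/150 ≈ 3.253 mg/L.
Steady-state peak Cmax,ss = C₀·R ≈ 3.253 × 1.4923 ≈ 4.854 mg/L.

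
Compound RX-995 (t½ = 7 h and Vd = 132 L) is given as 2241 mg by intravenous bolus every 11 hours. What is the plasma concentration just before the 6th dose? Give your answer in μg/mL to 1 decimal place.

f = (1/2)^(τ/t½) = (1/2)^(11/7) ≈ 0.3365.
C₀ = D/Vd = 2241/132 ≈ 16.977 μg/mL.
Before the 6th dose, 5 doses have been given. Superposition: Cmin = C₀·(f + f² + … + f^5).
≈ 16.977 × (0.3365 + 0.1132 + 0.0381 + 0.0128 + 0.0043) ≈ 16.977 × 0.5049 ≈ 8.572 μg/mL.

8.6 μg/mL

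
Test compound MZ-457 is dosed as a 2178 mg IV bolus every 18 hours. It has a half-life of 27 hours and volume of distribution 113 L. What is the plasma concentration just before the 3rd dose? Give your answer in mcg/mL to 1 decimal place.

f = (1/2)^(τ/t½) = (1/2)^(18/27) ≈ 0.6300.
C₀ = D/Vd = 2178/113 ≈ 19.274 mcg/mL.
Before the 3rd dose, 2 doses have been given. Superposition: Cmin = C₀·(f + f²).
≈ 19.274 × (0.6300 + 0.3969) ≈ 19.274 × 1.0269 ≈ 19.792 mcg/mL.

19.8 mcg/mL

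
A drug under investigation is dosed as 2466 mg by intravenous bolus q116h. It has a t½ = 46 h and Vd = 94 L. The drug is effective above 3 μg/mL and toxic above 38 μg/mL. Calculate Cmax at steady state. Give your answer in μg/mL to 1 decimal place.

Over one 116-h interval, 116/46 ≈ 2.5217 half-lives elapse, leaving f ≈ 0.1741 of each dose.
Accumulation ratio R = 1/(1 − f) ≈ 1/0.8259 ≈ 1.2108.
Each bolus raises the concentration by D/Vd = 2466/94 ≈ 26.234 μg/mL.
Steady-state peak Cmax,ss = C₀·R ≈ 26.234 × 1.2108 ≈ 31.764 μg/mL.
Peak 31.8 μg/mL vs MTC 38 μg/mL: below toxic threshold.

31.8 μg/mL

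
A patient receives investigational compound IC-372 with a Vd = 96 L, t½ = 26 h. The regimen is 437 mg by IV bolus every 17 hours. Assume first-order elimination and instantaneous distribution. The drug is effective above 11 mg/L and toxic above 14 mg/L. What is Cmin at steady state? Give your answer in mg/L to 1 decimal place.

7.9 mg/L

τ/t½ = 17/26 ≈ 0.65385, so fraction remaining f = (1/2)^(17/26) ≈ 0.6356.
Accumulation ratio R = 1/(1 − f) ≈ 1/0.3644 ≈ 2.7442.
Each bolus raises the concentration by D/Vd = 437/96 ≈ 4.552 mg/L.
Cmax,ss = C₀/(1 − f) ≈ 4.552/0.3644 ≈ 12.492 mg/L.
Steady-state trough Cmin,ss = Cmax,ss·f ≈ 12.492 × 0.6356 ≈ 7.940 mg/L.
Trough 7.9 mg/L vs MEC 11 mg/L: subtherapeutic.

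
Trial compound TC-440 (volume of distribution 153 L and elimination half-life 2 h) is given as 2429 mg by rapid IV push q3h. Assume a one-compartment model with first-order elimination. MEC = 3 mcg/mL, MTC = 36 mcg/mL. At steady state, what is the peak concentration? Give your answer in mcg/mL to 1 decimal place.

k = ln2/t½ = ln2/2 ≈ 0.346574 h⁻¹; fraction remaining f = e^(−kτ) = e^(−0.346574×3) ≈ 0.3536.
Accumulation ratio R = 1/(1 − f) ≈ 1/0.6464 ≈ 1.5470.
Each bolus raises the concentration by D/Vd = 2429/153 ≈ 15.876 mcg/mL.
Steady-state peak Cmax,ss = C₀·R ≈ 15.876 × 1.5470 ≈ 24.560 mcg/mL.
Peak 24.6 mcg/mL vs MTC 36 mcg/mL: below toxic threshold.

24.6 mcg/mL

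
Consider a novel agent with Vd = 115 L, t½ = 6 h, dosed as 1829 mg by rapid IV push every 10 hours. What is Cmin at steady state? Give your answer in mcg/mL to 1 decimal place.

7.3 mcg/mL

k = ln2/t½ = ln2/6 ≈ 0.115525 h⁻¹; fraction remaining f = e^(−kτ) = e^(−0.115525×10) ≈ 0.3150.
At steady state, accumulation factor R = 1/(1 − e^(−kτ)) ≈ 1.4599.
Each bolus raises the concentration by D/Vd = 1829/115 ≈ 15.904 mcg/mL.
Steady-state peak Cmax,ss = C₀·R ≈ 15.904 × 1.4599 ≈ 23.218 mcg/mL.
One interval later, Cmin,ss = Cmax,ss·e^(−kτ) ≈ 23.218 × 0.3150 ≈ 7.314 mcg/mL.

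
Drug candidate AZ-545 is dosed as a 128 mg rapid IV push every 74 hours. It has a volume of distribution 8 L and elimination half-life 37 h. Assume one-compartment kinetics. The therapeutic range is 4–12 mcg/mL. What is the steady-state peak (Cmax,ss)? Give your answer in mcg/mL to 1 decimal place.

The dosing interval is 2 half-lives, so f = 2^(−2) = 0.25.
Accumulation ratio R = 1/(1 − f) = 1/0.75 = 4/3.
Single-dose peak C₀ = D/Vd = 128/8 = 16 mcg/mL.
Steady-state peak Cmax,ss = C₀·R = 16 × 4/3 ≈ 21.333 mcg/mL.
Peak 21.3 mcg/mL vs MTC 12 mcg/mL: exceeds toxic threshold.

21.3 mcg/mL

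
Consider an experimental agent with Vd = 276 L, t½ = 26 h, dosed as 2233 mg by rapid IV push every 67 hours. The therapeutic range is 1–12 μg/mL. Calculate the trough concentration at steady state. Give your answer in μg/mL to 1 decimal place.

τ/t½ = 67/26 ≈ 2.5769, so fraction remaining f = (1/2)^(67/26) ≈ 0.1676.
Single-dose peak C₀ = D/Vd = 2233/276 ≈ 8.091 μg/mL.
Steady-state trough Cmin,ss = C₀·f/(1−f) ≈ 8.091 × 0.1676/0.8324 ≈ 1.629 μg/mL.
Trough 1.6 μg/mL vs MEC 1 μg/mL: adequate.

1.6 μg/mL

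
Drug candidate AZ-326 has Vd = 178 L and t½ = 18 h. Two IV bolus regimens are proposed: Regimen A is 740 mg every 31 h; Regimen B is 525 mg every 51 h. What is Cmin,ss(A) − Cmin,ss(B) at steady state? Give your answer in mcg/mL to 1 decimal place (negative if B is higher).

1.3 mcg/mL

Regimen A: f = (1/2)^(31/18) ≈ 0.3031; Cmin,ss = (740/178)·f/(1−f) ≈ 1.808 mcg/mL.
Regimen B: f = (1/2)^(51/18) ≈ 0.1403; Cmin,ss = (525/178)·f/(1−f) ≈ 0.481 mcg/mL.
Difference ≈ 1.808 − 0.481 ≈ 1.327 mcg/mL.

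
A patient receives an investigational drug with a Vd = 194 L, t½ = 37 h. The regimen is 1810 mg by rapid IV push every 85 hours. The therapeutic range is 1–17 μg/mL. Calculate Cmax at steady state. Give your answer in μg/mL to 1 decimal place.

k = ln2/t½ = ln2/37 ≈ 0.018734 h⁻¹; fraction remaining f = e^(−kτ) = e^(−0.018734×85) ≈ 0.2034.
At steady state, accumulation factor R = 1/(1 − e^(−kτ)) ≈ 1.2553.
Single-dose peak C₀ = D/Vd = 1810/194 ≈ 9.330 μg/mL.
Steady-state peak Cmax,ss = C₀·R ≈ 9.330 × 1.2553 ≈ 11.712 μg/mL.
Peak 11.7 μg/mL vs MTC 17 μg/mL: below toxic threshold.

11.7 μg/mL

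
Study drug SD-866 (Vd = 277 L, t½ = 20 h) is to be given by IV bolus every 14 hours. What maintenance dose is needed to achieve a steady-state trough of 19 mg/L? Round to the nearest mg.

3287 mg

τ/t½ = 14/20 ≈ 0.7, so f = (1/2)^(14/20) ≈ 0.615572.
Cmin,ss = (D/Vd)·f/(1−f), so D = Cmin,ss·Vd·(1−f)/f.
D = 19 × 277 × (1−f)/f ≈ 19 × 277 × 0.62451 ≈ 3286.80 mg.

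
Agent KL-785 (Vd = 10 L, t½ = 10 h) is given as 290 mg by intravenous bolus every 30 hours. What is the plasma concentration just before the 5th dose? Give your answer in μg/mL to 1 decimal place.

f = (1/2)^(τ/t½) = (1/2)^(30/10) ≈ 0.1250.
C₀ = D/Vd = 290/10 ≈ 29.000 μg/mL.
Before the 5th dose, 4 doses have been given. Superposition: Cmin = C₀·(f + f² + … + f^4).
≈ 29.000 × (0.1250 + 0.0156 + 0.0020 + 0.0002) ≈ 29.000 × 0.1428 ≈ 4.141 μg/mL.

4.1 μg/mL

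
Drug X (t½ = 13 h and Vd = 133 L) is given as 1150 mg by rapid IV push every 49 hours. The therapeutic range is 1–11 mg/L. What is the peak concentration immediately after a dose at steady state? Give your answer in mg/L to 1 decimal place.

9.3 mg/L

Over one 49-h interval, 49/13 ≈ 3.7692 half-lives elapse, leaving f ≈ 0.0733 of each dose.
Accumulation ratio R = 1/(1 − f) ≈ 1/0.9267 ≈ 1.0791.
Single-dose peak C₀ = D/Vd = 1150/133 ≈ 8.647 mg/L.
Steady-state peak Cmax,ss = C₀·R ≈ 8.647 × 1.0791 ≈ 9.331 mg/L.
Peak 9.3 mg/L vs MTC 11 mg/L: below toxic threshold.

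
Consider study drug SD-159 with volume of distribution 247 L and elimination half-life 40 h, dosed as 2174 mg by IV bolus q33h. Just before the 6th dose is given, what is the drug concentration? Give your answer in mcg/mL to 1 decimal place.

10.8 mcg/mL

f = (1/2)^(τ/t½) = (1/2)^(33/40) ≈ 0.5645.
C₀ = D/Vd = 2174/247 ≈ 8.802 mcg/mL.
Before the 6th dose, 5 doses have been given. Superposition: Cmin = C₀·(f + f² + … + f^5).
≈ 8.802 × (0.5645 + 0.3187 + 0.1799 + 0.1015 + 0.0573) ≈ 8.802 × 1.2219 ≈ 10.755 mcg/mL.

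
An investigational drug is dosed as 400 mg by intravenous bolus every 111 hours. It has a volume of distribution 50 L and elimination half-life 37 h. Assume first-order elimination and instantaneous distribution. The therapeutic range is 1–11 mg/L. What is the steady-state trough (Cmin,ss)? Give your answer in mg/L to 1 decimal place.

1.1 mg/L

The dosing interval is 3 half-lives, so f = 2^(−3) = 0.125.
At steady state, R = 1/(1 − 0.125) = 8/7.
Single-dose peak C₀ = D/Vd = 400/50 = 8 mg/L.
Steady-state peak Cmax,ss = C₀·R = 8 × 8/7 ≈ 9.143 mg/L.
Steady-state trough Cmin,ss = Cmax,ss·f ≈ 9.143 × 0.125 ≈ 1.143 mg/L.
Trough 1.1 mg/L vs MEC 1 mg/L: adequate.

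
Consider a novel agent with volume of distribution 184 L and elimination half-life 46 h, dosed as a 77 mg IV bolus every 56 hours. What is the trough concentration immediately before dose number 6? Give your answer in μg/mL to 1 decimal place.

0.3 μg/mL

f = (1/2)^(τ/t½) = (1/2)^(56/46) ≈ 0.4301.
C₀ = D/Vd = 77/184 ≈ 0.418 μg/mL.
Before the 6th dose, 5 doses have been given. Superposition: Cmin = C₀·(f + f² + … + f^5).
≈ 0.418 × (0.4301 + 0.1850 + 0.0796 + 0.0342 + 0.0147) ≈ 0.418 × 0.7436 ≈ 0.311 μg/mL.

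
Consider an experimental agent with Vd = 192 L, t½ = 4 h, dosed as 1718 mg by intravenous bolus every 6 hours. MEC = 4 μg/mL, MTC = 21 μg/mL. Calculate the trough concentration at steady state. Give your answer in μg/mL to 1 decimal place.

Over one 6-h interval, 6/4 ≈ 1.5 half-lives elapse, leaving f ≈ 0.3536 of each dose.
At steady state, accumulation factor R = 1/(1 − e^(−kτ)) ≈ 1.5470.
Each bolus raises the concentration by D/Vd = 1718/192 ≈ 8.948 μg/mL.
Steady-state peak Cmax,ss = C₀·R ≈ 8.948 × 1.5470 ≈ 13.843 μg/mL.
Steady-state trough Cmin,ss = Cmax,ss·f ≈ 13.843 × 0.3536 ≈ 4.895 μg/mL.
Trough 4.9 μg/mL vs MEC 4 μg/mL: adequate.

4.9 μg/mL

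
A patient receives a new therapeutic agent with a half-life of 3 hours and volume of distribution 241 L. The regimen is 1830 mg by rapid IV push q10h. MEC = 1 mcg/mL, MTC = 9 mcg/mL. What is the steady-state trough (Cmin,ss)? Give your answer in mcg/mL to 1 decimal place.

τ/t½ = 10/3 ≈ 3.3333, so fraction remaining f = (1/2)^(10/3) ≈ 0.0992.
Each bolus raises the concentration by D/Vd = 1830/241 ≈ 7.593 mcg/mL.
Steady-state trough Cmin,ss = C₀·f/(1−f) ≈ 7.593 × 0.0992/0.9008 ≈ 0.836 mcg/mL.
Trough 0.8 mcg/mL vs MEC 1 mcg/mL: subtherapeutic.

0.8 mcg/mL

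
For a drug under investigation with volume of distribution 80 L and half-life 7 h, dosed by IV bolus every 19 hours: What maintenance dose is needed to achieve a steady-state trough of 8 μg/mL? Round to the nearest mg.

τ/t½ = 19/7 ≈ 2.7143, so f = (1/2)^(19/7) ≈ 0.152377.
Cmin,ss = (D/Vd)·f/(1−f), so D = Cmin,ss·Vd·(1−f)/f.
D = 8 × 80 × (1−f)/f ≈ 8 × 80 × 5.56267 ≈ 3560.11 mg.

3560 mg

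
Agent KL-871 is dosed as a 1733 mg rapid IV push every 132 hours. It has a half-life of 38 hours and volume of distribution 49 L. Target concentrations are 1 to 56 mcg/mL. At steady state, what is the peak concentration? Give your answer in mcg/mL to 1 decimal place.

38.9 mcg/mL

k = ln2/t½ = ln2/38 ≈ 0.018241 h⁻¹; fraction remaining f = e^(−kτ) = e^(−0.018241×132) ≈ 0.0900.
At steady state, accumulation factor R = 1/(1 − e^(−kτ)) ≈ 1.0989.
Each bolus raises the concentration by D/Vd = 1733/49 ≈ 35.367 mcg/mL.
Cmax,ss = C₀/(1 − f) ≈ 35.367/0.9100 ≈ 38.865 mcg/mL.
Peak 38.9 mcg/mL vs MTC 56 mcg/mL: below toxic threshold.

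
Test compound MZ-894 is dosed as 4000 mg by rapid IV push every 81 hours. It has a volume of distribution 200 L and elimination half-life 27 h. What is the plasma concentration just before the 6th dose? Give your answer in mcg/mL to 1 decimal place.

2.9 mcg/mL

f = (1/2)^(τ/t½) = (1/2)^(81/27) ≈ 0.1250.
C₀ = D/Vd = 4000/200 ≈ 20.000 mcg/mL.
Before the 6th dose, 5 doses have been given. Superposition: Cmin = C₀·(f + f² + … + f^5).
≈ 20.000 × (0.1250 + 0.0156 + 0.0020 + 0.0002 + 0.0000) ≈ 20.000 × 0.1428 ≈ 2.856 mcg/mL.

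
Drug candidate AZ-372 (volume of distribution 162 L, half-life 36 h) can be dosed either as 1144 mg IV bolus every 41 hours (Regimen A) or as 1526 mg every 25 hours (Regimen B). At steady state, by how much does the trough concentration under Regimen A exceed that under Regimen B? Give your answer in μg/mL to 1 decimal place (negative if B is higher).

-9.4 μg/mL

Regimen A: f = (1/2)^(41/36) ≈ 0.4541; Cmin,ss = (1144/162)·f/(1−f) ≈ 5.874 μg/mL.
Regimen B: f = (1/2)^(25/36) ≈ 0.6179; Cmin,ss = (1526/162)·f/(1−f) ≈ 15.233 μg/mL.
Difference ≈ 5.874 − 15.233 ≈ -9.359 μg/mL.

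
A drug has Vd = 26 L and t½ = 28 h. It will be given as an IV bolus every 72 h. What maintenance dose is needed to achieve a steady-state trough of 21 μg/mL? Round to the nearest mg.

2699 mg

τ/t½ = 72/28 ≈ 2.5714, so f = (1/2)^(72/28) ≈ 0.168238.
Cmin,ss = (D/Vd)·f/(1−f), so D = Cmin,ss·Vd·(1−f)/f.
D = 21 × 26 × (1−f)/f ≈ 21 × 26 × 4.94396 ≈ 2699.40 mg.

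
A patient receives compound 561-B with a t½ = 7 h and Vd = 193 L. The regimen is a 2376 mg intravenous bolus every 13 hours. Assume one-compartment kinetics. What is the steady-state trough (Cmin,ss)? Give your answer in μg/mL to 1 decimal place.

k = ln2/t½ = ln2/7 ≈ 0.099021 h⁻¹; fraction remaining f = e^(−kτ) = e^(−0.099021×13) ≈ 0.2760.
Accumulation ratio R = 1/(1 − f) ≈ 1/0.7240 ≈ 1.3812.
Each bolus raises the concentration by D/Vd = 2376/193 ≈ 12.311 μg/mL.
Cmax,ss = C₀/(1 − f) ≈ 12.311/0.7240 ≈ 17.004 μg/mL.
One interval later, Cmin,ss = Cmax,ss·e^(−kτ) ≈ 17.004 × 0.2760 ≈ 4.693 μg/mL.

4.7 μg/mL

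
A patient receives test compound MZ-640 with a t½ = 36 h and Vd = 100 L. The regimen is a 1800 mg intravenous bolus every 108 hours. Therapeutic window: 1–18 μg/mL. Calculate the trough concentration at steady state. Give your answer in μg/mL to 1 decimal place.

The dosing interval is 3 half-lives, so f = 2^(−3) = 0.125.
At steady state, R = 1/(1 − 0.125) = 8/7.
Single-dose peak C₀ = D/Vd = 1800/100 = 18 μg/mL.
Steady-state peak Cmax,ss = C₀·R = 18 × 8/7 ≈ 20.571 μg/mL.
Steady-state trough Cmin,ss = Cmax,ss·f ≈ 20.571 × 0.125 ≈ 2.571 μg/mL.
Trough 2.6 μg/mL vs MEC 1 μg/mL: adequate.

2.6 μg/mL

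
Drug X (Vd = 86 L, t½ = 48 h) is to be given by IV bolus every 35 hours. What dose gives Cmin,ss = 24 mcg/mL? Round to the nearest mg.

τ/t½ = 35/48 ≈ 0.72917, so f = (1/2)^(35/48) ≈ 0.603252.
Cmin,ss = (D/Vd)·f/(1−f), so D = Cmin,ss·Vd·(1−f)/f.
D = 24 × 86 × (1−f)/f ≈ 24 × 86 × 0.65768 ≈ 1357.45 mg.

1357 mg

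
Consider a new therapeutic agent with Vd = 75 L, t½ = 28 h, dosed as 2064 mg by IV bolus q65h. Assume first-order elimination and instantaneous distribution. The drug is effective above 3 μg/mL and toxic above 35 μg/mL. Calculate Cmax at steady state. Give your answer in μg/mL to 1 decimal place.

Over one 65-h interval, 65/28 ≈ 2.3214 half-lives elapse, leaving f ≈ 0.2001 of each dose.
At steady state, accumulation factor R = 1/(1 − e^(−kτ)) ≈ 1.2502.
Single-dose peak C₀ = D/Vd = 2064/75 ≈ 27.520 μg/mL.
Steady-state peak Cmax,ss = C₀·R ≈ 27.520 × 1.2502 ≈ 34.406 μg/mL.
Peak 34.4 μg/mL vs MTC 35 μg/mL: below toxic threshold.

34.4 μg/mL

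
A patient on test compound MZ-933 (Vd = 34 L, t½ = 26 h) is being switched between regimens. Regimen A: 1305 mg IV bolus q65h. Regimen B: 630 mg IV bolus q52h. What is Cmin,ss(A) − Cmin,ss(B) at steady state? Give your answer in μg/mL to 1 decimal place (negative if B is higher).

Regimen A: f = (1/2)^(65/26) ≈ 0.1768; Cmin,ss = (1305/34)·f/(1−f) ≈ 8.243 μg/mL.
Regimen B: f = (1/2)^(52/26) ≈ 0.2500; Cmin,ss = (630/34)·f/(1−f) ≈ 6.176 μg/mL.
Difference ≈ 8.243 − 6.176 ≈ 2.067 μg/mL.

2.1 μg/mL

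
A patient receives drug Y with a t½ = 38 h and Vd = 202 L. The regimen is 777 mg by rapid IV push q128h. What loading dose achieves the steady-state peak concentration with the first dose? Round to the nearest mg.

f = (1/2)^(128/38) ≈ 0.096829; accumulation ratio R = 1/(1−f) ≈ 1.10721.
Loading dose to hit Cmax,ss on first dose: D_load = D_maint·R ≈ 777 × 1.10721 ≈ 860.30 mg.

860 mg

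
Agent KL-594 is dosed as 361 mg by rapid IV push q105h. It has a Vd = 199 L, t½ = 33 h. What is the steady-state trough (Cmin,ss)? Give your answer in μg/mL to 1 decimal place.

0.2 μg/mL

Over one 105-h interval, 105/33 ≈ 3.1818 half-lives elapse, leaving f ≈ 0.1102 of each dose.
Each bolus raises the concentration by D/Vd = 361/199 ≈ 1.814 μg/mL.
Steady-state trough Cmin,ss = C₀·f/(1−f) ≈ 1.814 × 0.1102/0.8898 ≈ 0.225 μg/mL.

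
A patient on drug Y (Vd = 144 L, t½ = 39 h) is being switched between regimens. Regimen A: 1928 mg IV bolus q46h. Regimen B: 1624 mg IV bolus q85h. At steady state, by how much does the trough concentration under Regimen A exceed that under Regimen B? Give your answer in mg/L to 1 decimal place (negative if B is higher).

Regimen A: f = (1/2)^(46/39) ≈ 0.4415; Cmin,ss = (1928/144)·f/(1−f) ≈ 10.584 mg/L.
Regimen B: f = (1/2)^(85/39) ≈ 0.2208; Cmin,ss = (1624/144)·f/(1−f) ≈ 3.196 mg/L.
Difference ≈ 10.584 − 3.196 ≈ 7.388 mg/L.

7.4 mg/L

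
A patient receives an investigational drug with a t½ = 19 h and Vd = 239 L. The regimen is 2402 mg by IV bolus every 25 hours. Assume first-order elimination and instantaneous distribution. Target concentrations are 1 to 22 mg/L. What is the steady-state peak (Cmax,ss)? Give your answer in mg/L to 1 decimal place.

k = ln2/t½ = ln2/19 ≈ 0.036481 h⁻¹; fraction remaining f = e^(−kτ) = e^(−0.036481×25) ≈ 0.4017.
At steady state, accumulation factor R = 1/(1 − e^(−kτ)) ≈ 1.6714.
Each bolus raises the concentration by D/Vd = 2402/239 ≈ 10.050 mg/L.
Steady-state peak Cmax,ss = C₀·R ≈ 10.050 × 1.6714 ≈ 16.798 mg/L.
Peak 16.8 mg/L vs MTC 22 mg/L: below toxic threshold.

16.8 mg/L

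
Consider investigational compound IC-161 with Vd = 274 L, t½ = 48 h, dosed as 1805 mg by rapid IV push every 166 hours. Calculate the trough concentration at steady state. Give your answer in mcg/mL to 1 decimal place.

0.7 mcg/mL

τ/t½ = 166/48 ≈ 3.4583, so fraction remaining f = (1/2)^(166/48) ≈ 0.0910.
Single-dose peak C₀ = D/Vd = 1805/274 ≈ 6.588 mcg/mL.
Steady-state trough Cmin,ss = C₀·f/(1−f) ≈ 6.588 × 0.0910/0.9090 ≈ 0.660 mcg/mL.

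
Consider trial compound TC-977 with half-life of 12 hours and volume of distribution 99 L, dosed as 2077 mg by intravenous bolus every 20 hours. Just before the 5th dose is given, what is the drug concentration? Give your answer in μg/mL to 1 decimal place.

f = (1/2)^(τ/t½) = (1/2)^(20/12) ≈ 0.3150.
C₀ = D/Vd = 2077/99 ≈ 20.980 μg/mL.
Before the 5th dose, 4 doses have been given. Superposition: Cmin = C₀·(f + f² + … + f^4).
≈ 20.980 × (0.3150 + 0.0992 + 0.0313 + 0.0098) ≈ 20.980 × 0.4553 ≈ 9.552 μg/mL.

9.6 μg/mL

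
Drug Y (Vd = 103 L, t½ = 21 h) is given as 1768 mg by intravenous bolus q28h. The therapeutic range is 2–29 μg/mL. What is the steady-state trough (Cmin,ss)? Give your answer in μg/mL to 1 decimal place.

11.3 μg/mL

τ/t½ = 28/21 ≈ 1.3333, so fraction remaining f = (1/2)^(28/21) ≈ 0.3969.
Each bolus raises the concentration by D/Vd = 1768/103 ≈ 17.165 μg/mL.
Steady-state trough Cmin,ss = C₀·f/(1−f) ≈ 17.165 × 0.3969/0.6031 ≈ 11.296 μg/mL.
Trough 11.3 μg/mL vs MEC 2 μg/mL: adequate.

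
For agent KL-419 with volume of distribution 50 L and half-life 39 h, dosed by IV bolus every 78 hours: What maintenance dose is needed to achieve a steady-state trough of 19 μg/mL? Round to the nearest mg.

τ/t½ = 78/39 ≈ 2, so f = (1/2)^(78/39) ≈ 0.250000.
Cmin,ss = (D/Vd)·f/(1−f), so D = Cmin,ss·Vd·(1−f)/f.
D = 19 × 50 × (1−f)/f ≈ 19 × 50 × 3.00000 ≈ 2850.00 mg.

2850 mg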